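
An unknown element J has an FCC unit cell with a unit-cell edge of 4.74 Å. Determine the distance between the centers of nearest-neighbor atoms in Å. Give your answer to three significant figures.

3.35 Å

In an FCC structure, atoms touch along the face diagonal, so √2·a = 4r; the nearest-neighbor distance equals 2r = 0.7071·a.
d = 0.7071 × 4.74 = 3.35 Å.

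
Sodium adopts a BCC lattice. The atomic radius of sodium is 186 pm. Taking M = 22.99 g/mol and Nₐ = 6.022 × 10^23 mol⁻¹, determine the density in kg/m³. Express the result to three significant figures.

In a BCC lattice, atoms touch along the body diagonal, so √3·a = 4r, giving a = 429.5 pm = 4.295 × 10^-8 cm.
With Z = 2, ρ = Z·M/(N_A·a³) = 2 × 22.99 / (6.022 × 10²³ × 7.926 × 10^-23) = 0.9634 g/cm³ = 963 kg/m³.

963 kg/m³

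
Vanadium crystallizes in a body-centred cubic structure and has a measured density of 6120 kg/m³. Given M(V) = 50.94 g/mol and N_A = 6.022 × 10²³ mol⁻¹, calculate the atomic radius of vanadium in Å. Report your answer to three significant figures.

For a BCC cell (Z = 2), a³ = Z·M/(N_A·ρ) = 2 × 50.94 / (6.022 × 10²³ × 6.120) = 2.764 × 10^-23 cm³, so a = 3.024 × 10^-8 cm = 3.024 Å.
Atoms touch along the body diagonal, so √3·a = 4r, so r = 0.4330 × a = 1.31 Å.

1.31 Å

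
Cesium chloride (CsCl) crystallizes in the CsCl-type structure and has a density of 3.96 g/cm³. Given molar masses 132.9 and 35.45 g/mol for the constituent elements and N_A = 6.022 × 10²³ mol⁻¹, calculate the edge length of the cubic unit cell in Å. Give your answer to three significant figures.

4.13 Å

M(CsCl) = 168.35 g/mol; Z = 1 formula unit per cell.
a³ = Z·M/(N_A·ρ) = 1 × 168.35 / (6.022 × 10²³ × 3.96) = 7.060 × 10^-23 cm³, so a = 4.133 × 10^-8 cm = 4.13 Å.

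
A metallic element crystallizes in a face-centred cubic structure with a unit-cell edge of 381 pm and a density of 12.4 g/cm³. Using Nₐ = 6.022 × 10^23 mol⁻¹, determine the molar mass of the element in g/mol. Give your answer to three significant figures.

103 g/mol

An FCC cell has Z = 4 atoms; a = 3.810 × 10^-8 cm.
M = ρ·N_A·a³/Z = 12.4 × 6.022 × 10²³ × 5.531 × 10^-23 / 4 = 103 g/mol.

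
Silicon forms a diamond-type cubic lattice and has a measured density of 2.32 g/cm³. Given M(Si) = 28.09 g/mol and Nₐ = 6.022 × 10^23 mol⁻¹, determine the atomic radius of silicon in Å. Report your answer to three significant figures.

For a diamond cubic cell (Z = 8), a³ = Z·M/(N_A·ρ) = 8 × 28.09 / (6.022 × 10²³ × 2.320) = 1.608 × 10^-22 cm³, so a = 5.438 × 10^-8 cm = 5.438 Å.
Nearest neighbors lie along the body diagonal with √3·a = 8r, so r = 0.2165 × a = 1.18 Å.

1.18 Å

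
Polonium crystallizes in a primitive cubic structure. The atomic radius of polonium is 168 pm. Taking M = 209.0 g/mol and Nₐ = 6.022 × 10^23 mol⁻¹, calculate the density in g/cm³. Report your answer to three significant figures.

9.15 g/cm³

In a simple cubic lattice, atoms touch along the cell edge, so a = 2r, giving a = 336.0 pm = 3.360 × 10^-8 cm.
With Z = 1, ρ = Z·M/(N_A·a³) = 1 × 209.0 / (6.022 × 10²³ × 3.793 × 10^-23) = 9.149 g/cm³.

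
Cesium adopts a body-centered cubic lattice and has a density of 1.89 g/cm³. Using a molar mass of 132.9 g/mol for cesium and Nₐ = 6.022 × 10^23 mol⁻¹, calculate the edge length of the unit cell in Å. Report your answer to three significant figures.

With Z = 2 atoms per BCC cell, a³ = Z·M/(N_A·ρ) = 2 × 132.9 / (6.022 × 10²³ × 1.890 g/cm³) = 2.335 × 10^-22 cm³.
a = (2.335 × 10^-22)^(1/3) = 6.158 × 10^-8 cm = 6.16 Å.

6.16 Å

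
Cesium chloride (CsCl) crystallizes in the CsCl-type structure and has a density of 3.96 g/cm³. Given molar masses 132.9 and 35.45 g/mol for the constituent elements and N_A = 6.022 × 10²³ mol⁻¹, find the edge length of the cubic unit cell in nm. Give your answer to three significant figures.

0.413 nm

M(CsCl) = 168.35 g/mol; Z = 1 formula unit per cell.
a³ = Z·M/(N_A·ρ) = 1 × 168.35 / (6.022 × 10²³ × 3.96) = 7.060 × 10^-23 cm³, so a = 4.133 × 10^-8 cm = 0.413 nm.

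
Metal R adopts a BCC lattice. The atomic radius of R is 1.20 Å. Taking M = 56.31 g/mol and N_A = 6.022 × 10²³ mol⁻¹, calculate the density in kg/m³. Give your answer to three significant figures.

8790 kg/m³

In a BCC lattice, atoms touch along the body diagonal, so √3·a = 4r, giving a = 2.771 Å = 2.771 × 10^-8 cm.
With Z = 2, ρ = Z·M/(N_A·a³) = 2 × 56.31 / (6.022 × 10²³ × 2.128 × 10^-23) = 8.787 g/cm³ = 8790 kg/m³.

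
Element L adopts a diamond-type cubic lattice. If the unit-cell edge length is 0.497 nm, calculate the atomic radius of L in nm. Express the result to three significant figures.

0.108 nm

In a diamond cubic lattice, nearest neighbors lie along the body diagonal with √3·a = 8r.
r = √3·a/8 = 1.7321 × 0.497 / 8 = 0.108 nm.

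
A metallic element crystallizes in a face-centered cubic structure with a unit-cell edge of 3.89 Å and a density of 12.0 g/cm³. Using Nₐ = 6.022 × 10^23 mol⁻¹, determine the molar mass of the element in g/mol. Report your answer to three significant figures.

106 g/mol

An FCC cell has Z = 4 atoms; a = 3.890 × 10^-8 cm.
M = ρ·N_A·a³/Z = 12.0 × 6.022 × 10²³ × 5.886 × 10^-23 / 4 = 106 g/mol.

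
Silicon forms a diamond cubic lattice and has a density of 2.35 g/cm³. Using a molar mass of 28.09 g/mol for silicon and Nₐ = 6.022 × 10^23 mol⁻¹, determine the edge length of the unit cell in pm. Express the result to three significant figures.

With Z = 8 atoms per diamond cubic cell, a³ = Z·M/(N_A·ρ) = 8 × 28.09 / (6.022 × 10²³ × 2.350 g/cm³) = 1.588 × 10^-22 cm³.
a = (1.588 × 10^-22)^(1/3) = 5.415 × 10^-8 cm = 542 pm.

542 pm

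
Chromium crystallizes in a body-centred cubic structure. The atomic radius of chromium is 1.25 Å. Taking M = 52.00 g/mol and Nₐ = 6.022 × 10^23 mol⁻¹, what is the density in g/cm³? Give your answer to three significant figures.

7.18 g/cm³

In a BCC lattice, atoms touch along the body diagonal, so √3·a = 4r, giving a = 2.887 Å = 2.887 × 10^-8 cm.
With Z = 2, ρ = Z·M/(N_A·a³) = 2 × 52.00 / (6.022 × 10²³ × 2.406 × 10^-23) = 7.179 g/cm³.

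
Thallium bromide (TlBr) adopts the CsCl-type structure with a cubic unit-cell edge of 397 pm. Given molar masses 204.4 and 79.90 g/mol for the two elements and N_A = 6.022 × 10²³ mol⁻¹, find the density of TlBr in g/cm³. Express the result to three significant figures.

The CsCl-type structure contains Z = 1 formula unit per cell; M(TlBr) = 204.4 + 79.90 = 284.3 g/mol.
a³ = (3.970 × 10^-8 cm)³ = 6.257 × 10^-23 cm³.
ρ = 1 × 284.3 / (6.022 × 10²³ × 6.257 × 10^-23) = 7.545 g/cm³.

7.55 g/cm³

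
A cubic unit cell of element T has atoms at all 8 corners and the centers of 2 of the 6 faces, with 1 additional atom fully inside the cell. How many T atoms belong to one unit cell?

Corner atoms are shared by 8 cells (1/8 each), face atoms by 2 (1/2 each), interior atoms are unshared.
Net atoms = 8 × 1/8 + 2 × 1/2 + 1 = 1 + 1 + 1 = 3.

3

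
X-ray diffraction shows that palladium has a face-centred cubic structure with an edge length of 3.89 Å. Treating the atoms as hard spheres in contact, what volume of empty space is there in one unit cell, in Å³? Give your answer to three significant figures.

In an FCC lattice atoms touch along the face diagonal, so √2·a = 4r, so r = 0.3536a = 1.375 Å.
V_cell = a³ = 58.86 Å³; V_atoms = 4 × (4/3)πr³ = 43.59 Å³.
Empty space = 58.86 − 43.59 = 15.3 Å³.

15.3 Å³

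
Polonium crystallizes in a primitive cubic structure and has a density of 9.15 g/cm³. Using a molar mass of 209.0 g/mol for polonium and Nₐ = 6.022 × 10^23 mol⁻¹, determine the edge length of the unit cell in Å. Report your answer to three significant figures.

3.36 Å

With Z = 1 atom per simple cubic cell, a³ = Z·M/(N_A·ρ) = 1 × 209.0 / (6.022 × 10²³ × 9.150 g/cm³) = 3.793 × 10^-23 cm³.
a = (3.793 × 10^-23)^(1/3) = 3.360 × 10^-8 cm = 3.36 Å.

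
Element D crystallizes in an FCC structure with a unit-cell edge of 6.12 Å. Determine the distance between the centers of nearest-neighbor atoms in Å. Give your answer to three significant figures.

4.33 Å

In an FCC structure, atoms touch along the face diagonal, so √2·a = 4r; the nearest-neighbor distance equals 2r = 0.7071·a.
d = 0.7071 × 6.12 = 4.33 Å.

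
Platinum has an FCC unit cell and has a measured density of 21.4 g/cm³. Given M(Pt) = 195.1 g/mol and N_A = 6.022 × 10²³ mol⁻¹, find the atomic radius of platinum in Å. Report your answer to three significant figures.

For an FCC cell (Z = 4), a³ = Z·M/(N_A·ρ) = 4 × 195.1 / (6.022 × 10²³ × 21.40) = 6.056 × 10^-23 cm³, so a = 3.927 × 10^-8 cm = 3.927 Å.
Atoms touch along the face diagonal, so √2·a = 4r, so r = 0.3536 × a = 1.39 Å.

1.39 Å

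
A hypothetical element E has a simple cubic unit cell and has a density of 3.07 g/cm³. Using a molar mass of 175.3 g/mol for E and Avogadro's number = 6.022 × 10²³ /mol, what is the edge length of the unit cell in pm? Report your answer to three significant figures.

456 pm

With Z = 1 atom per simple cubic cell, a³ = Z·M/(N_A·ρ) = 1 × 175.3 / (6.022 × 10²³ × 3.070 g/cm³) = 9.482 × 10^-23 cm³.
a = (9.482 × 10^-23)^(1/3) = 4.560 × 10^-8 cm = 456 pm.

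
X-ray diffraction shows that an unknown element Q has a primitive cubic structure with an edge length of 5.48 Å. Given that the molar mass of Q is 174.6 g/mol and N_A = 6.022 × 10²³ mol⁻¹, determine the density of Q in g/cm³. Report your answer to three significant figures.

1.76 g/cm³

A simple cubic unit cell contains Z = 1 atom.
Cell volume: a³ = (5.48 Å)³ = (5.480 × 10^-8 cm)³ = 1.646 × 10^-22 cm³.
ρ = Z·M/(N_A·a³) = 1 × 174.6 / (6.022 × 10²³ × 1.646 × 10^-22) = 1.762 g/cm³.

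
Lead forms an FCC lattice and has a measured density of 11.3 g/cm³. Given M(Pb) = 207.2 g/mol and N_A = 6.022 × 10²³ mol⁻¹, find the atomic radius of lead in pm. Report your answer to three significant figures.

For an FCC cell (Z = 4), a³ = Z·M/(N_A·ρ) = 4 × 207.2 / (6.022 × 10²³ × 11.30) = 1.218 × 10^-22 cm³, so a = 4.957 × 10^-8 cm = 495.7 pm.
Atoms touch along the face diagonal, so √2·a = 4r, so r = 0.3536 × a = 175 pm.

175 pm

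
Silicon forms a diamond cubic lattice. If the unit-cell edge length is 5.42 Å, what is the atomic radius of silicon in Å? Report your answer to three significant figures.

In a diamond cubic lattice, nearest neighbors lie along the body diagonal with √3·a = 8r.
r = √3·a/8 = 1.7321 × 5.42 / 8 = 1.17 Å.

1.17 Å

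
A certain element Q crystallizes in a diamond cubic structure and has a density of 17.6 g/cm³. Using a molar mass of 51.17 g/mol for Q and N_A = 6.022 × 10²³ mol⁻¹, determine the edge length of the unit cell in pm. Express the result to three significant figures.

338 pm

With Z = 8 atoms per diamond cubic cell, a³ = Z·M/(N_A·ρ) = 8 × 51.17 / (6.022 × 10²³ × 17.60 g/cm³) = 3.862 × 10^-23 cm³.
a = (3.862 × 10^-23)^(1/3) = 3.380 × 10^-8 cm = 338 pm.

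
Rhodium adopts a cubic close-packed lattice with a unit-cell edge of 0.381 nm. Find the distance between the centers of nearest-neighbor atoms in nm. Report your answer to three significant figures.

0.269 nm

In an FCC structure, atoms touch along the face diagonal, so √2·a = 4r; the nearest-neighbor distance equals 2r = 0.7071·a.
d = 0.7071 × 0.381 = 0.269 nm.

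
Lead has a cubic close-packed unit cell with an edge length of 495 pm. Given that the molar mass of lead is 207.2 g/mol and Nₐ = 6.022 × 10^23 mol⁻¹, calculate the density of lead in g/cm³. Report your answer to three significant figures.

An FCC unit cell contains Z = 4 atoms.
Cell volume: a³ = (495 pm)³ = (4.950 × 10^-8 cm)³ = 1.213 × 10^-22 cm³.
ρ = Z·M/(N_A·a³) = 4 × 207.2 / (6.022 × 10²³ × 1.213 × 10^-22) = 11.35 g/cm³.

11.3 g/cm³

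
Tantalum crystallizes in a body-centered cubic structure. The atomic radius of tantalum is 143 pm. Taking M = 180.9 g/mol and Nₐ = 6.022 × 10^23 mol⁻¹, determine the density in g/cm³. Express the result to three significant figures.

In a BCC lattice, atoms touch along the body diagonal, so √3·a = 4r, giving a = 330.2 pm = 3.302 × 10^-8 cm.
With Z = 2, ρ = Z·M/(N_A·a³) = 2 × 180.9 / (6.022 × 10²³ × 3.602 × 10^-23) = 16.68 g/cm³.

16.7 g/cm³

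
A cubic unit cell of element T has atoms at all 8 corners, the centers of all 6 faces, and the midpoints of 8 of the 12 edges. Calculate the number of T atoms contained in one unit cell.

Corner atoms are shared by 8 cells (1/8 each), face atoms by 2 (1/2 each), edge atoms by 4 (1/4 each).
Net atoms = 8 × 1/8 + 6 × 1/2 + 8 × 1/4 = 1 + 3 + 2 = 6.

6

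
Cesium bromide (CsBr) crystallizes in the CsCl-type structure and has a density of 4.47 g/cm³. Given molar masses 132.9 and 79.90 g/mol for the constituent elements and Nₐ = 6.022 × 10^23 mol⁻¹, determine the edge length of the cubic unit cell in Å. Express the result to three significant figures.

4.29 Å

M(CsBr) = 212.8 g/mol; Z = 1 formula unit per cell.
a³ = Z·M/(N_A·ρ) = 1 × 212.8 / (6.022 × 10²³ × 4.47) = 7.905 × 10^-23 cm³, so a = 4.292 × 10^-8 cm = 4.29 Å.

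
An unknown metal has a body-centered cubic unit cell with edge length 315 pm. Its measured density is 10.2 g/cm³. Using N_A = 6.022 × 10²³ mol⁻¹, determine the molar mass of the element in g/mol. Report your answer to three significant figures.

A BCC cell has Z = 2 atoms; a = 3.150 × 10^-8 cm.
M = ρ·N_A·a³/Z = 10.2 × 6.022 × 10²³ × 3.126 × 10^-23 / 2 = 96.0 g/mol.

96.0 g/mol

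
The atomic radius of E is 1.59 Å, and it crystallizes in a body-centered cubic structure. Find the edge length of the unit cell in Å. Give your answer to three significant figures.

3.67 Å

In a BCC lattice, atoms touch along the body diagonal, so √3·a = 4r.
a = 4r/√3 = 4 × 1.59 / 1.7321 = 3.67 Å.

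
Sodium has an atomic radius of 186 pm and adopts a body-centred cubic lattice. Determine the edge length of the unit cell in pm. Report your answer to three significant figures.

430 pm

In a BCC lattice, atoms touch along the body diagonal, so √3·a = 4r.
a = 4r/√3 = 4 × 186 / 1.7321 = 430 pm.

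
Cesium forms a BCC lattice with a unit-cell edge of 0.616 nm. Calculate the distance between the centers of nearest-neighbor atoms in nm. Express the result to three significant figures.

0.533 nm

In a BCC structure, atoms touch along the body diagonal, so √3·a = 4r; the nearest-neighbor distance equals 2r = 0.8660·a.
d = 0.8660 × 0.616 = 0.533 nm.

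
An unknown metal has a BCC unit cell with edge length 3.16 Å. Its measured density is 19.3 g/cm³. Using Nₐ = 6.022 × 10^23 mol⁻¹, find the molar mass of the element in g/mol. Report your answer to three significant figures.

A BCC cell has Z = 2 atoms; a = 3.160 × 10^-8 cm.
M = ρ·N_A·a³/Z = 19.3 × 6.022 × 10²³ × 3.155 × 10^-23 / 2 = 183 g/mol.

183 g/mol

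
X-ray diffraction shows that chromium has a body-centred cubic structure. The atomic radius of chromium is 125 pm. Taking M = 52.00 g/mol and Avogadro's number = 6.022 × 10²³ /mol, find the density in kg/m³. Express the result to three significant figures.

In a BCC lattice, atoms touch along the body diagonal, so √3·a = 4r, giving a = 288.7 pm = 2.887 × 10^-8 cm.
With Z = 2, ρ = Z·M/(N_A·a³) = 2 × 52.00 / (6.022 × 10²³ × 2.406 × 10^-23) = 7.179 g/cm³ = 7180 kg/m³.

7180 kg/m³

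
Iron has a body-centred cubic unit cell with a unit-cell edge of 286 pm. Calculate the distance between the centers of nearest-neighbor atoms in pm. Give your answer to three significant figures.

In a BCC structure, atoms touch along the body diagonal, so √3·a = 4r; the nearest-neighbor distance equals 2r = 0.8660·a.
d = 0.8660 × 286 = 248 pm.

248 pm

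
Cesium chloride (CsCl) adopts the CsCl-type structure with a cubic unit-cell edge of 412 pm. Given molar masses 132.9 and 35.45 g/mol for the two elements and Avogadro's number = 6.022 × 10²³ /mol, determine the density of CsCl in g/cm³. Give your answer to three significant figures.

The CsCl-type structure contains Z = 1 formula unit per cell; M(CsCl) = 132.9 + 35.45 = 168.35 g/mol.
a³ = (4.120 × 10^-8 cm)³ = 6.993 × 10^-23 cm³.
ρ = 1 × 168.35 / (6.022 × 10²³ × 6.993 × 10^-23) = 3.997 g/cm³.

4.00 g/cm³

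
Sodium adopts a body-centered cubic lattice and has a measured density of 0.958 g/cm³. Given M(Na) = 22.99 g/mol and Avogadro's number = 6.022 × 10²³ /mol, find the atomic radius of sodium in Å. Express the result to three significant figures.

1.86 Å

For a BCC cell (Z = 2), a³ = Z·M/(N_A·ρ) = 2 × 22.99 / (6.022 × 10²³ × 0.9580) = 7.970 × 10^-23 cm³, so a = 4.303 × 10^-8 cm = 4.303 Å.
Atoms touch along the body diagonal, so √3·a = 4r, so r = 0.4330 × a = 1.86 Å.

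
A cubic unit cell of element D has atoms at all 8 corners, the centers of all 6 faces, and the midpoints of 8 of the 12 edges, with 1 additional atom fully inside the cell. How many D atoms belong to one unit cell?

Corner atoms are shared by 8 cells (1/8 each), face atoms by 2 (1/2 each), edge atoms by 4 (1/4 each), interior atoms are unshared.
Net atoms = 8 × 1/8 + 6 × 1/2 + 8 × 1/4 + 1 = 1 + 3 + 2 + 1 = 7.

7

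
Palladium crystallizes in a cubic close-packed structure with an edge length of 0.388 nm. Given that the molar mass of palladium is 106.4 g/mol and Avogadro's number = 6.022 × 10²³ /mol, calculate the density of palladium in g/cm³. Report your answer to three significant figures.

12.1 g/cm³

An FCC unit cell contains Z = 4 atoms.
Cell volume: a³ = (0.388 nm)³ = (3.880 × 10^-8 cm)³ = 5.841 × 10^-23 cm³.
ρ = Z·M/(N_A·a³) = 4 × 106.4 / (6.022 × 10²³ × 5.841 × 10^-23) = 12.10 g/cm³.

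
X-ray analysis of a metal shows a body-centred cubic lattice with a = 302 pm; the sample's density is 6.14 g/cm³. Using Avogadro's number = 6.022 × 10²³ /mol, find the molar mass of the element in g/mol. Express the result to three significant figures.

A BCC cell has Z = 2 atoms; a = 3.020 × 10^-8 cm.
M = ρ·N_A·a³/Z = 6.14 × 6.022 × 10²³ × 2.754 × 10^-23 / 2 = 50.9 g/mol.

50.9 g/mol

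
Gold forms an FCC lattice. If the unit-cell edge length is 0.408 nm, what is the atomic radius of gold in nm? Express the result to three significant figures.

0.144 nm

In an FCC lattice, atoms touch along the face diagonal, so √2·a = 4r.
r = √2·a/4 = 1.4142 × 0.408 / 4 = 0.144 nm.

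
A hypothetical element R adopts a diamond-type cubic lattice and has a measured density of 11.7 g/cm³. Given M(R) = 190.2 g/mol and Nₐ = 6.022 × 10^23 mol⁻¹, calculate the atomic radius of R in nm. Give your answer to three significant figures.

For a diamond cubic cell (Z = 8), a³ = Z·M/(N_A·ρ) = 8 × 190.2 / (6.022 × 10²³ × 11.70) = 2.160 × 10^-22 cm³, so a = 6.000 × 10^-8 cm = 0.6000 nm.
Nearest neighbors lie along the body diagonal with √3·a = 8r, so r = 0.2165 × a = 0.130 nm.

0.130 nm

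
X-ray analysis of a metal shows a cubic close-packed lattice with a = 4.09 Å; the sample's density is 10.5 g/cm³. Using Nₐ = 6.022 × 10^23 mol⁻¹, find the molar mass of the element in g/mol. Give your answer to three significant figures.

108 g/mol

An FCC cell has Z = 4 atoms; a = 4.090 × 10^-8 cm.
M = ρ·N_A·a³/Z = 10.5 × 6.022 × 10²³ × 6.842 × 10^-23 / 4 = 108 g/mol.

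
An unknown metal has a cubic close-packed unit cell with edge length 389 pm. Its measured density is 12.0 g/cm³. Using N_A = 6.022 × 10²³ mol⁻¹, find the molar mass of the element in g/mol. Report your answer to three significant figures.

106 g/mol

An FCC cell has Z = 4 atoms; a = 3.890 × 10^-8 cm.
M = ρ·N_A·a³/Z = 12.0 × 6.022 × 10²³ × 5.886 × 10^-23 / 4 = 106 g/mol.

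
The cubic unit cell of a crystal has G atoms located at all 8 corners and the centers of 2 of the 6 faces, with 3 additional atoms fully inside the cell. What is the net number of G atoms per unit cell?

Corner atoms are shared by 8 cells (1/8 each), face atoms by 2 (1/2 each), interior atoms are unshared.
Net atoms = 8 × 1/8 + 2 × 1/2 + 3 = 1 + 1 + 3 = 5.

5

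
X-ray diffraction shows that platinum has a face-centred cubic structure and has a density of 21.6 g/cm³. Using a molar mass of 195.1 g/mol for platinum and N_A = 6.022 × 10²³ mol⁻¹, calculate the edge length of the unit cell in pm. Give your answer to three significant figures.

391 pm

With Z = 4 atoms per FCC cell, a³ = Z·M/(N_A·ρ) = 4 × 195.1 / (6.022 × 10²³ × 21.60 g/cm³) = 6.000 × 10^-23 cm³.
a = (6.000 × 10^-23)^(1/3) = 3.915 × 10^-8 cm = 391 pm.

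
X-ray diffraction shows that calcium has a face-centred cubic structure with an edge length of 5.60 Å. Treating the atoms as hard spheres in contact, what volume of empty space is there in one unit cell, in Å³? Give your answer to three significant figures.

In an FCC lattice atoms touch along the face diagonal, so √2·a = 4r, so r = 0.3536a = 1.980 Å.
V_cell = a³ = 175.6 Å³; V_atoms = 4 × (4/3)πr³ = 130.0 Å³.
Empty space = 175.6 − 130.0 = 45.6 Å³.

45.6 Å³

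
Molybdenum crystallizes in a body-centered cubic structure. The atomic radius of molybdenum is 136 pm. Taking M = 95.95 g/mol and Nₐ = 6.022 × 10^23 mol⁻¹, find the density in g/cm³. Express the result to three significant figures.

10.3 g/cm³

In a BCC lattice, atoms touch along the body diagonal, so √3·a = 4r, giving a = 314.1 pm = 3.141 × 10^-8 cm.
With Z = 2, ρ = Z·M/(N_A·a³) = 2 × 95.95 / (6.022 × 10²³ × 3.098 × 10^-23) = 10.29 g/cm³.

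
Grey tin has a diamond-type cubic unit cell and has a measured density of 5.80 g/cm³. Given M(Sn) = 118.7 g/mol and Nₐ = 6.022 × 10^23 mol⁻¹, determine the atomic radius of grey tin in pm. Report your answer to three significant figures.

140 pm

For a diamond cubic cell (Z = 8), a³ = Z·M/(N_A·ρ) = 8 × 118.7 / (6.022 × 10²³ × 5.800) = 2.719 × 10^-22 cm³, so a = 6.478 × 10^-8 cm = 647.8 pm.
Nearest neighbors lie along the body diagonal with √3·a = 8r, so r = 0.2165 × a = 140 pm.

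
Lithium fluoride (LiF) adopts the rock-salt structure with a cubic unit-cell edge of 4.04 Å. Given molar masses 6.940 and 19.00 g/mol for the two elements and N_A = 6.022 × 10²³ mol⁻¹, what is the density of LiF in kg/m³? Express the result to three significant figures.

The rock-salt structure contains Z = 4 formula units per cell; M(LiF) = 6.940 + 19.00 = 25.94 g/mol.
a³ = (4.040 × 10^-8 cm)³ = 6.594 × 10^-23 cm³.
ρ = 4 × 25.94 / (6.022 × 10²³ × 6.594 × 10^-23) = 2.613 g/cm³ = 2610 kg/m³.

2610 kg/m³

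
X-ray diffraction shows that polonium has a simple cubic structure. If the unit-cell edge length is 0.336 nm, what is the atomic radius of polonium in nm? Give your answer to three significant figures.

In a simple cubic lattice, atoms touch along the cell edge, so a = 2r.
r = a/2 = 0.336/2 = 0.168 nm.

0.168 nm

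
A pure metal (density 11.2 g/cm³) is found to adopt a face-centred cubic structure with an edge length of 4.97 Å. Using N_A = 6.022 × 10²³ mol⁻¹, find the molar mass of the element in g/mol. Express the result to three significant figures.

An FCC cell has Z = 4 atoms; a = 4.970 × 10^-8 cm.
M = ρ·N_A·a³/Z = 11.2 × 6.022 × 10²³ × 1.228 × 10^-22 / 4 = 207 g/mol.

207 g/mol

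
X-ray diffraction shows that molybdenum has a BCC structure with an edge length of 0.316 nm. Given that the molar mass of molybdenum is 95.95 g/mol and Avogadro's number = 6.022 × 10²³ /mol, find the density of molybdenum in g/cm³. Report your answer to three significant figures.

10.1 g/cm³

A BCC unit cell contains Z = 2 atoms.
Cell volume: a³ = (0.316 nm)³ = (3.160 × 10^-8 cm)³ = 3.155 × 10^-23 cm³.
ρ = Z·M/(N_A·a³) = 2 × 95.95 / (6.022 × 10²³ × 3.155 × 10^-23) = 10.10 g/cm³.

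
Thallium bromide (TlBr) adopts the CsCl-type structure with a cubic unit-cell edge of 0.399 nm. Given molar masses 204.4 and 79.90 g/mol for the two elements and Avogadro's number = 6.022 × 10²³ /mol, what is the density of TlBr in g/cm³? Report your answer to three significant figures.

7.43 g/cm³

The CsCl-type structure contains Z = 1 formula unit per cell; M(TlBr) = 204.4 + 79.90 = 284.3 g/mol.
a³ = (3.990 × 10^-8 cm)³ = 6.352 × 10^-23 cm³.
ρ = 1 × 284.3 / (6.022 × 10²³ × 6.352 × 10^-23) = 7.432 g/cm³.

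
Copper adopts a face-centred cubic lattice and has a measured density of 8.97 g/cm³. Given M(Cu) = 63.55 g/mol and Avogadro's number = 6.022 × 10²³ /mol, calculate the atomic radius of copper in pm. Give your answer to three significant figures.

128 pm

For an FCC cell (Z = 4), a³ = Z·M/(N_A·ρ) = 4 × 63.55 / (6.022 × 10²³ × 8.970) = 4.706 × 10^-23 cm³, so a = 3.610 × 10^-8 cm = 361.0 pm.
Atoms touch along the face diagonal, so √2·a = 4r, so r = 0.3536 × a = 128 pm.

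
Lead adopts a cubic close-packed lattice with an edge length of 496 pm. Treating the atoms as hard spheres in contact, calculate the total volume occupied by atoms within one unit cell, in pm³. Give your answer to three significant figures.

In an FCC lattice atoms touch along the face diagonal, so √2·a = 4r, so r = 0.3536a = 175.4 pm.
V_atoms = Z × (4/3)πr³ = 4 × (4/3)π × (175.4)³ = 9.04 × 10^7 pm³.

9.04 × 10^7 pm³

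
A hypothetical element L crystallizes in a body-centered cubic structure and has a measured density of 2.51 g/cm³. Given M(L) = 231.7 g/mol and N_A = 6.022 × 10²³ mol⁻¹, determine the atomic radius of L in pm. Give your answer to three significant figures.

For a BCC cell (Z = 2), a³ = Z·M/(N_A·ρ) = 2 × 231.7 / (6.022 × 10²³ × 2.510) = 3.066 × 10^-22 cm³, so a = 6.743 × 10^-8 cm = 674.3 pm.
Atoms touch along the body diagonal, so √3·a = 4r, so r = 0.4330 × a = 292 pm.

292 pm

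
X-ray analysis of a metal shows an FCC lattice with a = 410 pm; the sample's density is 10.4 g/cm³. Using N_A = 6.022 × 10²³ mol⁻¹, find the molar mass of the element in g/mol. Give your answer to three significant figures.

108 g/mol

An FCC cell has Z = 4 atoms; a = 4.100 × 10^-8 cm.
M = ρ·N_A·a³/Z = 10.4 × 6.022 × 10²³ × 6.892 × 10^-23 / 4 = 108 g/mol.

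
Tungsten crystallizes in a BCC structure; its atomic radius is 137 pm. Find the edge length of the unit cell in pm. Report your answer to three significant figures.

In a BCC lattice, atoms touch along the body diagonal, so √3·a = 4r.
a = 4r/√3 = 4 × 137 / 1.7321 = 316 pm.

316 pm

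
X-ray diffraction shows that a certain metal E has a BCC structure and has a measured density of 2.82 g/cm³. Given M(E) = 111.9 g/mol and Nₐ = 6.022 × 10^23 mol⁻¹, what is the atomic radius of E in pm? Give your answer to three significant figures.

220 pm

For a BCC cell (Z = 2), a³ = Z·M/(N_A·ρ) = 2 × 111.9 / (6.022 × 10²³ × 2.820) = 1.318 × 10^-22 cm³, so a = 5.089 × 10^-8 cm = 508.9 pm.
Atoms touch along the body diagonal, so √3·a = 4r, so r = 0.4330 × a = 220 pm.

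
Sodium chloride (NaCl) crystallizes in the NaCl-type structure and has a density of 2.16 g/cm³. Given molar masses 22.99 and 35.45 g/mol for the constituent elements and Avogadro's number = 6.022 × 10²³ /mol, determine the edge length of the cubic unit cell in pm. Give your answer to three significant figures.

564 pm

M(NaCl) = 58.44 g/mol; Z = 4 formula units per cell.
a³ = Z·M/(N_A·ρ) = 4 × 58.44 / (6.022 × 10²³ × 2.16) = 1.797 × 10^-22 cm³, so a = 5.643 × 10^-8 cm = 564 pm.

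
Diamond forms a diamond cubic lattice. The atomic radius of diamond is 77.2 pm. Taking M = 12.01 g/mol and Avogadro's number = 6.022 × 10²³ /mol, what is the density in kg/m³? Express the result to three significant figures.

In a diamond cubic lattice, nearest neighbors lie along the body diagonal with √3·a = 8r, giving a = 356.6 pm = 3.566 × 10^-8 cm.
With Z = 8, ρ = Z·M/(N_A·a³) = 8 × 12.01 / (6.022 × 10²³ × 4.534 × 10^-23) = 3.519 g/cm³ = 3520 kg/m³.

3520 kg/m³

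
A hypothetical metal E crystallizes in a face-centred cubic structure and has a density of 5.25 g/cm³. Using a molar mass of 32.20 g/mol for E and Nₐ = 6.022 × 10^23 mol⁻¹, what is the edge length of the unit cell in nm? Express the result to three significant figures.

With Z = 4 atoms per FCC cell, a³ = Z·M/(N_A·ρ) = 4 × 32.20 / (6.022 × 10²³ × 5.250 g/cm³) = 4.074 × 10^-23 cm³.
a = (4.074 × 10^-23)^(1/3) = 3.441 × 10^-8 cm = 0.344 nm.

0.344 nm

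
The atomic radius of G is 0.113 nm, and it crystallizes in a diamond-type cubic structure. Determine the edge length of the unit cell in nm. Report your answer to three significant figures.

In a diamond cubic lattice, nearest neighbors lie along the body diagonal with √3·a = 8r.
a = 8r/√3 = 8 × 0.113 / 1.7321 = 0.522 nm.

0.522 nm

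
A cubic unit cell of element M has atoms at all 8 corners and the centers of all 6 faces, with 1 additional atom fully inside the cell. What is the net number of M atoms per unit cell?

Corner atoms are shared by 8 cells (1/8 each), face atoms by 2 (1/2 each), interior atoms are unshared.
Net atoms = 8 × 1/8 + 6 × 1/2 + 1 = 1 + 3 + 1 = 5.

5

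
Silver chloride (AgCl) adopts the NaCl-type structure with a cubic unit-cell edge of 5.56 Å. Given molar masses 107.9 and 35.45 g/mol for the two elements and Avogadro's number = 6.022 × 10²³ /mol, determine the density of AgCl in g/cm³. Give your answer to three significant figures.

5.54 g/cm³

The NaCl-type structure contains Z = 4 formula units per cell; M(AgCl) = 107.9 + 35.45 = 143.35 g/mol.
a³ = (5.560 × 10^-8 cm)³ = 1.719 × 10^-22 cm³.
ρ = 4 × 143.35 / (6.022 × 10²³ × 1.719 × 10^-22) = 5.540 g/cm³.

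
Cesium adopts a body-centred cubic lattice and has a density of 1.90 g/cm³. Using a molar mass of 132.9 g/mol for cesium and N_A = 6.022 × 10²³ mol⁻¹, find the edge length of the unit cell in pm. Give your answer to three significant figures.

With Z = 2 atoms per BCC cell, a³ = Z·M/(N_A·ρ) = 2 × 132.9 / (6.022 × 10²³ × 1.900 g/cm³) = 2.323 × 10^-22 cm³.
a = (2.323 × 10^-22)^(1/3) = 6.147 × 10^-8 cm = 615 pm.

615 pm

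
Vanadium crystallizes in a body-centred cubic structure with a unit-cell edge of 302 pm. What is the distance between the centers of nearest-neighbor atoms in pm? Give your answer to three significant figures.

262 pm

In a BCC structure, atoms touch along the body diagonal, so √3·a = 4r; the nearest-neighbor distance equals 2r = 0.8660·a.
d = 0.8660 × 302 = 262 pm.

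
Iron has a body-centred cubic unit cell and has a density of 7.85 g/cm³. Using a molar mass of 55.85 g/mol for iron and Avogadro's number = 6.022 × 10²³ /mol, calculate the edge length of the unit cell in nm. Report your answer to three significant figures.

0.287 nm

With Z = 2 atoms per BCC cell, a³ = Z·M/(N_A·ρ) = 2 × 55.85 / (6.022 × 10²³ × 7.850 g/cm³) = 2.363 × 10^-23 cm³.
a = (2.363 × 10^-23)^(1/3) = 2.870 × 10^-8 cm = 0.287 nm.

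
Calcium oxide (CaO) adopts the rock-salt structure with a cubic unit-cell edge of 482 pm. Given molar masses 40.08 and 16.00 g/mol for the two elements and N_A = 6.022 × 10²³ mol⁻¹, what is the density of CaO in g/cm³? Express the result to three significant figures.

3.33 g/cm³

The rock-salt structure contains Z = 4 formula units per cell; M(CaO) = 40.08 + 16.00 = 56.08 g/mol.
a³ = (4.820 × 10^-8 cm)³ = 1.120 × 10^-22 cm³.
ρ = 4 × 56.08 / (6.022 × 10²³ × 1.120 × 10^-22) = 3.326 g/cm³.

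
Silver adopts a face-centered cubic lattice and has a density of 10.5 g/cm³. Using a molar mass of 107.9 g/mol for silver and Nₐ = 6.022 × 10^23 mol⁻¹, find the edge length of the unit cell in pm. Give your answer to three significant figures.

409 pm

With Z = 4 atoms per FCC cell, a³ = Z·M/(N_A·ρ) = 4 × 107.9 / (6.022 × 10²³ × 10.50 g/cm³) = 6.826 × 10^-23 cm³.
a = (6.826 × 10^-23)^(1/3) = 4.087 × 10^-8 cm = 409 pm.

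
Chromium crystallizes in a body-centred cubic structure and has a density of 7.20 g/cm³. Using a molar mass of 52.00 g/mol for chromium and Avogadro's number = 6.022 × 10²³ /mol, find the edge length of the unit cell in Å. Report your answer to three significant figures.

2.88 Å

With Z = 2 atoms per BCC cell, a³ = Z·M/(N_A·ρ) = 2 × 52.00 / (6.022 × 10²³ × 7.200 g/cm³) = 2.399 × 10^-23 cm³.
a = (2.399 × 10^-23)^(1/3) = 2.884 × 10^-8 cm = 2.88 Å.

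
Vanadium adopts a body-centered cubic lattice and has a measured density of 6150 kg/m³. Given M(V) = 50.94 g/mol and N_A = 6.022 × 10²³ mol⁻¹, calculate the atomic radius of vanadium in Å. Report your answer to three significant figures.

For a BCC cell (Z = 2), a³ = Z·M/(N_A·ρ) = 2 × 50.94 / (6.022 × 10²³ × 6.150) = 2.751 × 10^-23 cm³, so a = 3.019 × 10^-8 cm = 3.019 Å.
Atoms touch along the body diagonal, so √3·a = 4r, so r = 0.4330 × a = 1.31 Å.

1.31 Å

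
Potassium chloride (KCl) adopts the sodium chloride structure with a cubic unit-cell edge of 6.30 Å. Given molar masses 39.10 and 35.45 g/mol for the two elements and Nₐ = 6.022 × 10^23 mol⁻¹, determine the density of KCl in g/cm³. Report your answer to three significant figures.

1.98 g/cm³

The sodium chloride structure contains Z = 4 formula units per cell; M(KCl) = 39.10 + 35.45 = 74.55 g/mol.
a³ = (6.300 × 10^-8 cm)³ = 2.500 × 10^-22 cm³.
ρ = 4 × 74.55 / (6.022 × 10²³ × 2.500 × 10^-22) = 1.980 g/cm³.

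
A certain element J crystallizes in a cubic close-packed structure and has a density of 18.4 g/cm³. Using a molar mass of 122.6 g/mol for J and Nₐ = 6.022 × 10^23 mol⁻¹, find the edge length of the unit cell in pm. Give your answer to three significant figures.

354 pm

With Z = 4 atoms per FCC cell, a³ = Z·M/(N_A·ρ) = 4 × 122.6 / (6.022 × 10²³ × 18.40 g/cm³) = 4.426 × 10^-23 cm³.
a = (4.426 × 10^-23)^(1/3) = 3.537 × 10^-8 cm = 354 pm.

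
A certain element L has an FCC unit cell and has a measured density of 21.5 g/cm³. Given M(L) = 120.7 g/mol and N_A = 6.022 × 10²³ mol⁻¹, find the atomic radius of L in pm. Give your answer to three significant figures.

118 pm

For an FCC cell (Z = 4), a³ = Z·M/(N_A·ρ) = 4 × 120.7 / (6.022 × 10²³ × 21.50) = 3.729 × 10^-23 cm³, so a = 3.341 × 10^-8 cm = 334.1 pm.
Atoms touch along the face diagonal, so √2·a = 4r, so r = 0.3536 × a = 118 pm.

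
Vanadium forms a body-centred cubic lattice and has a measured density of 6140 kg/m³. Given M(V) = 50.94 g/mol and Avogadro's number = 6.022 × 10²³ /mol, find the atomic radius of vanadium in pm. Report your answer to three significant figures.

For a BCC cell (Z = 2), a³ = Z·M/(N_A·ρ) = 2 × 50.94 / (6.022 × 10²³ × 6.140) = 2.755 × 10^-23 cm³, so a = 3.020 × 10^-8 cm = 302.0 pm.
Atoms touch along the body diagonal, so √3·a = 4r, so r = 0.4330 × a = 131 pm.

131 pm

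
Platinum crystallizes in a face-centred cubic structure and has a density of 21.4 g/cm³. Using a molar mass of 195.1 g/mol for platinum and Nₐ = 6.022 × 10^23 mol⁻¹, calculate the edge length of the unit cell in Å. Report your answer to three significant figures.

With Z = 4 atoms per FCC cell, a³ = Z·M/(N_A·ρ) = 4 × 195.1 / (6.022 × 10²³ × 21.40 g/cm³) = 6.056 × 10^-23 cm³.
a = (6.056 × 10^-23)^(1/3) = 3.927 × 10^-8 cm = 3.93 Å.

3.93 Å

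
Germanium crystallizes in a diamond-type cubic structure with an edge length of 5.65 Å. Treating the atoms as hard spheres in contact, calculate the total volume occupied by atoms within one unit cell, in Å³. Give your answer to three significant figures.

61.3 Å³

In a diamond cubic lattice nearest neighbors lie along the body diagonal with √3·a = 8r, so r = 0.2165a = 1.223 Å.
V_atoms = Z × (4/3)πr³ = 8 × (4/3)π × (1.223)³ = 61.3 Å³.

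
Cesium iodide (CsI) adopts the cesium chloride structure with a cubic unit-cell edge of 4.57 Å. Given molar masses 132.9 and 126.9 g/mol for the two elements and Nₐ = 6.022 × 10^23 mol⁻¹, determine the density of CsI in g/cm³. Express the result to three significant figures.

The cesium chloride structure contains Z = 1 formula unit per cell; M(CsI) = 132.9 + 126.9 = 259.8 g/mol.
a³ = (4.570 × 10^-8 cm)³ = 9.544 × 10^-23 cm³.
ρ = 1 × 259.8 / (6.022 × 10²³ × 9.544 × 10^-23) = 4.520 g/cm³.

4.52 g/cm³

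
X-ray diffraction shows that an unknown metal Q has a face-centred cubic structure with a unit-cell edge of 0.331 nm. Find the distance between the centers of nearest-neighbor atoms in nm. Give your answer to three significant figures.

0.234 nm

In an FCC structure, atoms touch along the face diagonal, so √2·a = 4r; the nearest-neighbor distance equals 2r = 0.7071·a.
d = 0.7071 × 0.331 = 0.234 nm.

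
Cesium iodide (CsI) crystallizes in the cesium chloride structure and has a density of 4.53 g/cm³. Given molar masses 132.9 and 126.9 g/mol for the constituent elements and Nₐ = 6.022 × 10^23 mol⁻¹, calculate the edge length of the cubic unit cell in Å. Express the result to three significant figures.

M(CsI) = 259.8 g/mol; Z = 1 formula unit per cell.
a³ = Z·M/(N_A·ρ) = 1 × 259.8 / (6.022 × 10²³ × 4.53) = 9.524 × 10^-23 cm³, so a = 4.567 × 10^-8 cm = 4.57 Å.

4.57 Å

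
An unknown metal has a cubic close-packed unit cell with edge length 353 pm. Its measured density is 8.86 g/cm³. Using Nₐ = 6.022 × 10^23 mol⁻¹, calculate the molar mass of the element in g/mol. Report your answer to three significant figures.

58.7 g/mol

An FCC cell has Z = 4 atoms; a = 3.530 × 10^-8 cm.
M = ρ·N_A·a³/Z = 8.86 × 6.022 × 10²³ × 4.399 × 10^-23 / 4 = 58.7 g/mol.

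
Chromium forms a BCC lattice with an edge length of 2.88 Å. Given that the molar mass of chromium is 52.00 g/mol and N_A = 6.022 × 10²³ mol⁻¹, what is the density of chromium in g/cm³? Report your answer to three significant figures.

A BCC unit cell contains Z = 2 atoms.
Cell volume: a³ = (2.88 Å)³ = (2.880 × 10^-8 cm)³ = 2.389 × 10^-23 cm³.
ρ = Z·M/(N_A·a³) = 2 × 52.00 / (6.022 × 10²³ × 2.389 × 10^-23) = 7.230 g/cm³.

7.23 g/cm³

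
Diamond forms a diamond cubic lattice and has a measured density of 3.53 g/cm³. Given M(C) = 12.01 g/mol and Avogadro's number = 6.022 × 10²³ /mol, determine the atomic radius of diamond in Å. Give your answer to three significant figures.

For a diamond cubic cell (Z = 8), a³ = Z·M/(N_A·ρ) = 8 × 12.01 / (6.022 × 10²³ × 3.530) = 4.520 × 10^-23 cm³, so a = 3.562 × 10^-8 cm = 3.562 Å.
Nearest neighbors lie along the body diagonal with √3·a = 8r, so r = 0.2165 × a = 0.771 Å.

0.771 Å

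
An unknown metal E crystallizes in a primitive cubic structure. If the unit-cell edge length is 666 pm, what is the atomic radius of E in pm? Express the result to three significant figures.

In a simple cubic lattice, atoms touch along the cell edge, so a = 2r.
r = a/2 = 666/2 = 333 pm.

333 pm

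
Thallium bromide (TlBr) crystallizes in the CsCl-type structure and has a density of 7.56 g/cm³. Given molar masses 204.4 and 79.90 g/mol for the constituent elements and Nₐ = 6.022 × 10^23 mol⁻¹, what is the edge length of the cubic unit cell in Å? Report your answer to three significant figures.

3.97 Å

M(TlBr) = 284.3 g/mol; Z = 1 formula unit per cell.
a³ = Z·M/(N_A·ρ) = 1 × 284.3 / (6.022 × 10²³ × 7.56) = 6.245 × 10^-23 cm³, so a = 3.967 × 10^-8 cm = 3.97 Å.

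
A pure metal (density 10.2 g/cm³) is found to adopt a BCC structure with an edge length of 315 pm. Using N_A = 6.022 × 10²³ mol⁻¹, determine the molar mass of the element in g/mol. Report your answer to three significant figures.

96.0 g/mol

A BCC cell has Z = 2 atoms; a = 3.150 × 10^-8 cm.
M = ρ·N_A·a³/Z = 10.2 × 6.022 × 10²³ × 3.126 × 10^-23 / 2 = 96.0 g/mol.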